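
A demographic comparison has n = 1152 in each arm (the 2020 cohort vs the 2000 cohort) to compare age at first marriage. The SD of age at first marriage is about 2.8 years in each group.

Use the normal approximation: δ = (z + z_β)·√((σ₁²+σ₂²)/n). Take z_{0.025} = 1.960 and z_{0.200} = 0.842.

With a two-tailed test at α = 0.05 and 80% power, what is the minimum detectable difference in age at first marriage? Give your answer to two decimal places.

δ = (z_{α/2} + z_β) · √((σ₁²+σ₂²)/n)
  = (1.960 + 0.842) · √(15.68/1152)
  = 2.802 · √0.01361
  = 2.802 · 0.1167
  = 0.3269

Minimum detectable difference ≈ 0.33 years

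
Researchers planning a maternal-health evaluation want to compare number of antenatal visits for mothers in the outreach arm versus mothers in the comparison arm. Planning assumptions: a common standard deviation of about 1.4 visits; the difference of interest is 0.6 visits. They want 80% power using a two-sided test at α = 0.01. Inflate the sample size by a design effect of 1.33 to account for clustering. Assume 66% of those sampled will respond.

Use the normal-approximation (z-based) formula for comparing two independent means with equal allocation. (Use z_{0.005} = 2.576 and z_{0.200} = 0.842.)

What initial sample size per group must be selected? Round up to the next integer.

n = (z_{α/2} + z_β)² · (σ₁² + σ₂²) / δ²
  = (2.576 + 0.842)² · (2·1.4² = 3.92) / 0.6²
  = 11.6827 · 3.92 / 0.36
  = 127.21
Design effect: 1.33 × 127.21 = 169.19.
Adjust for 66% response: 169.19 / 0.66 = 256.35.
Round up → n = 257 per group.

n = 257 per group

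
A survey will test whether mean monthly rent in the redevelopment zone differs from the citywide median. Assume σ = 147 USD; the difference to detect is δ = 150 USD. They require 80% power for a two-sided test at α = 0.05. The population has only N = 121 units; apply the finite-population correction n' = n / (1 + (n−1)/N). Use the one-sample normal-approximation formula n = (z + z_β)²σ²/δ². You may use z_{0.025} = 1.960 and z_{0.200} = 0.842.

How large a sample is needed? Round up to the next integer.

n = (z_{α/2} + z_β)² · σ² / δ²
  = (1.960 + 0.842)² · 147² / 150²
  = 7.8512 · 21609 / 22500
  = 7.54
Finite-population correction (N = 121): 7.54 / (1 + (7.54 − 1)/121) = 7.15.
Round up → n = 8.

n = 8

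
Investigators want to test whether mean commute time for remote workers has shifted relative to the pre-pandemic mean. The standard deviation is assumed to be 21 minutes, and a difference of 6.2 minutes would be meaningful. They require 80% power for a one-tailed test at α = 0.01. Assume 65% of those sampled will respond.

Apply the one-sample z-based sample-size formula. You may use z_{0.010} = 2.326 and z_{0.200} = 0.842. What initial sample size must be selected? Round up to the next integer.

n = (z_α + z_β)² · σ² / δ²
  = (2.326 + 0.842)² · 21² / 6.2²
  = 10.0362 · 441 / 38.44
  = 115.14
Adjust for 65% response: 115.14 / 0.65 = 177.14.
Round up → n = 178.

n = 178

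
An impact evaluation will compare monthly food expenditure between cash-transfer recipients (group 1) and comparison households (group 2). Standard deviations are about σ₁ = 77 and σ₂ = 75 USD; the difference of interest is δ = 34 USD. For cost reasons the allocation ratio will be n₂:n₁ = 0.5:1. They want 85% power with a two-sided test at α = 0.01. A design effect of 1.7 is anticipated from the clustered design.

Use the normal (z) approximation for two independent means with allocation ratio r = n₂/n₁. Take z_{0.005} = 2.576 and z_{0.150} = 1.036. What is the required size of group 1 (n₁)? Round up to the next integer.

n₁ = 330

n₁ = (z_{α/2} + z_β)² · (σ₁² + σ₂²/r) / δ²
   = (2.576 + 1.036)² · (77² + 75²/0.5) / 34²
   = 13.0465 · (5929 + 11250) / 1156
   = 13.0465 · 17179 / 1156
   = 193.88
Design effect: 1.7 × 193.88 = 329.60.
Round up → n₁ = 330; n₂ = r·n₁ = 0.5 × 330 = 165.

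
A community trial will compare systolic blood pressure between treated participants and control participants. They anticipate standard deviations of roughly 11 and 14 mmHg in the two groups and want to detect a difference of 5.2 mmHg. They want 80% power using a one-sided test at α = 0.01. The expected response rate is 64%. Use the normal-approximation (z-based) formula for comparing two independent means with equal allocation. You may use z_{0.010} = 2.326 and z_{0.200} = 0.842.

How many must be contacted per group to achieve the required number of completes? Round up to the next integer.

n = (z_α + z_β)² · (σ₁² + σ₂²) / δ²
  = (2.326 + 0.842)² · (11² + 14² = 317) / 5.2²
  = 10.0362 · 317 / 27.04
  = 117.66
Adjust for 64% response: 117.66 / 0.64 = 183.84.
Round up → n = 184 per group.

n = 184 per group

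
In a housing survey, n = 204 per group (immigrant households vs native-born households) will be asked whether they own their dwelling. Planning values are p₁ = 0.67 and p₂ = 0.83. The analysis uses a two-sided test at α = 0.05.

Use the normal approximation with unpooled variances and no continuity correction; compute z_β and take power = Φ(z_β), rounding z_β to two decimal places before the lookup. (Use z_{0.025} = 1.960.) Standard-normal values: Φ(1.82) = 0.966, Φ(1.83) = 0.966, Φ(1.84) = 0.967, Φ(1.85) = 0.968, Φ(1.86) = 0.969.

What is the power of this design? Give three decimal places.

Power ≈ 0.967

z_β = |p₁−p₂|·√(n/[p₁q₁+p₂q₂]) − z_{α/2}
    = 0.16 · √(204/0.3622) − 1.960
    = 0.16 · 23.7324 − 1.960
    = 3.7972 − 1.960 = 1.8372 → 1.84
Power = Φ(1.84) = 0.967.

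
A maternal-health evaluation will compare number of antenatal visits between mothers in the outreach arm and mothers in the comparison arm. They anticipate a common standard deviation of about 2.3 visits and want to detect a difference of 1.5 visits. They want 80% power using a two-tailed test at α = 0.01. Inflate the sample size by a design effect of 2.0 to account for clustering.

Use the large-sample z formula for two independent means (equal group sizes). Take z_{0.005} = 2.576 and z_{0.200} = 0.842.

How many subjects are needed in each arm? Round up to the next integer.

n = 110 per group

n = (z_{α/2} + z_β)² · (σ₁² + σ₂²) / δ²
  = (2.576 + 0.842)² · (2·2.3² = 10.58) / 1.5²
  = 11.6827 · 10.58 / 2.25
  = 54.93
Design effect: 2.0 × 54.93 = 109.87.
Round up → n = 110 per group.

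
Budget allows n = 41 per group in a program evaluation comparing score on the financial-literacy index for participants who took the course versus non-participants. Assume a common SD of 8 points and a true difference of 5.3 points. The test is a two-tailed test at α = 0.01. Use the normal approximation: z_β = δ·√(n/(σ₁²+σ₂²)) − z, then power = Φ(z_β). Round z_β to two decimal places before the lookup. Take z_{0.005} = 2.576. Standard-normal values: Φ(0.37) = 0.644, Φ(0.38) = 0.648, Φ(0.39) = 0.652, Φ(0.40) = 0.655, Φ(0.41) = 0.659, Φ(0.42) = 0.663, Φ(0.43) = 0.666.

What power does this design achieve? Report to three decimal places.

z_β = δ·√(n/(σ₁²+σ₂²)) − z_{α/2}
    = 5.3 · √(41/128) − 2.576
    = 5.3 · 0.56596 − 2.576
    = 2.9996 − 2.576 = 0.4236 → 0.42
Power = Φ(0.42) = 0.663.

Power ≈ 0.663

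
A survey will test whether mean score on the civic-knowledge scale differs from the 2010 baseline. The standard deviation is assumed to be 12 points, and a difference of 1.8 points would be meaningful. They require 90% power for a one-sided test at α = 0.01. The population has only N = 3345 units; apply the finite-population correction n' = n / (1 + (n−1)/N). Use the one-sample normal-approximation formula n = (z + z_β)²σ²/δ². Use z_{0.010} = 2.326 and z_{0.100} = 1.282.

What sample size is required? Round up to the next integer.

n = (z_α + z_β)² · σ² / δ²
  = (2.326 + 1.282)² · 12² / 1.8²
  = 13.0177 · 144 / 3.24
  = 578.56
Finite-population correction (N = 3345): 578.56 / (1 + (578.56 − 1)/3345) = 493.37.
Round up → n = 494.

n = 494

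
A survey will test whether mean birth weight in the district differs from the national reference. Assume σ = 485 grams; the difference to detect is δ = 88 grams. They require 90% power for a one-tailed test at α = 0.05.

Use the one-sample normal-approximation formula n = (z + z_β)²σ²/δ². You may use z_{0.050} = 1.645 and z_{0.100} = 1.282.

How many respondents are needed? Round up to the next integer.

n = (z_α + z_β)² · σ² / δ²
  = (1.645 + 1.282)² · 485² / 88²
  = 8.5673 · 235225 / 7744
  = 260.23
Round up → n = 261.

n = 261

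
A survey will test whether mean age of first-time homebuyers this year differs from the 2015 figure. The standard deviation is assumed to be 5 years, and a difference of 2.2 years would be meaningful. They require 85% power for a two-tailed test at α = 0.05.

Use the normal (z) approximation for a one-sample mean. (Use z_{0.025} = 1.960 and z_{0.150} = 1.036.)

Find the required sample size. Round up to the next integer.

n = 47

n = (z_{α/2} + z_β)² · σ² / δ²
  = (1.960 + 1.036)² · 5² / 2.2²
  = 8.9760 · 25 / 4.84
  = 46.36
Round up → n = 47.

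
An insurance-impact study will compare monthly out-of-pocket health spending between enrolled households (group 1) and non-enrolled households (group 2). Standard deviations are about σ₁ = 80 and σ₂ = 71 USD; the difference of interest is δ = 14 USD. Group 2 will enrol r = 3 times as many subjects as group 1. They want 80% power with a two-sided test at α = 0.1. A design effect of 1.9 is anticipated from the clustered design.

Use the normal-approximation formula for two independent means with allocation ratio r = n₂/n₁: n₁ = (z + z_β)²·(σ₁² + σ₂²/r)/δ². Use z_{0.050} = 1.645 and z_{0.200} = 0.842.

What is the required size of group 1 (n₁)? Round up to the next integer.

n₁ = (z_{α/2} + z_β)² · (σ₁² + σ₂²/r) / δ²
   = (1.645 + 0.842)² · (80² + 71²/3) / 14²
   = 6.1852 · (6400 + 1680.3) / 196
   = 6.1852 · 8080.3 / 196
   = 254.99
Design effect: 1.9 × 254.99 = 484.48.
Round up → n₁ = 485; n₂ = r·n₁ = 3 × 485 = 1455.

n₁ = 485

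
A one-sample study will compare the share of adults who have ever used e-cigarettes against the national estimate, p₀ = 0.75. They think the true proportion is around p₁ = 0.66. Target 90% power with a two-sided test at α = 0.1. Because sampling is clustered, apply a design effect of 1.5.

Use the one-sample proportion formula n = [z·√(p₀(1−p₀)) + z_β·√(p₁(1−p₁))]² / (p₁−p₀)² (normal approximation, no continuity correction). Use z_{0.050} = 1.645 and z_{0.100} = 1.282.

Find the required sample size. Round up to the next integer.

n = [z_{α/2}·√(p₀q₀) + z_β·√(p₁q₁)]² / (p₁ − p₀)²
  = [1.645·√(0.75·0.25) + 1.282·√(0.66·0.34)]² / (-0.09)²
  = [1.645·0.4330 + 1.282·0.4737]² / 0.0081
  = [1.3196]² / 0.0081
  = 214.98
Design effect: 1.5 × 214.98 = 322.47.
Round up → n = 323.

n = 323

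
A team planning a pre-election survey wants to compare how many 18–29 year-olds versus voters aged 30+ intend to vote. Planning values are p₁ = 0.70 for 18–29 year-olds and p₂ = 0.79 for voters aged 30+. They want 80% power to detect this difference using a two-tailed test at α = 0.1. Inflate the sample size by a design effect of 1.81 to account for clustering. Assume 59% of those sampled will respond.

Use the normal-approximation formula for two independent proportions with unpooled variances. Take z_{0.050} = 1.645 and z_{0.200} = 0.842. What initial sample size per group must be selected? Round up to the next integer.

n = 881 per group

n = (z_{α/2} + z_β)² · [p₁(1−p₁) + p₂(1−p₂)] / (p₁ − p₂)²
  = (1.645 + 0.842)² · (0.70·0.30 + 0.79·0.21) / (-0.09)²
  = (2.487)² · (0.2100 + 0.1659) / 0.0081
  = 6.1852 · 0.3759 / 0.0081
  = 287.04
Design effect: 1.81 × 287.04 = 519.54.
Adjust for 59% response: 519.54 / 0.59 = 880.57.
Round up → n = 881 per group.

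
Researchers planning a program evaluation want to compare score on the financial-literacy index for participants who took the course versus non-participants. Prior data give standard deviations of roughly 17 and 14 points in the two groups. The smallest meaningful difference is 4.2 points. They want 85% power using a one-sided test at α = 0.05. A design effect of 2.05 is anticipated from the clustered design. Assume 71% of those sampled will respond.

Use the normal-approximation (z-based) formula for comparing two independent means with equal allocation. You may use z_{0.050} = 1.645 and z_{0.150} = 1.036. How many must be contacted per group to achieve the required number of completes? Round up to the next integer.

n = 571 per group

n = (z_α + z_β)² · (σ₁² + σ₂²) / δ²
  = (1.645 + 1.036)² · (17² + 14² = 485) / 4.2²
  = 7.1878 · 485 / 17.64
  = 197.62
Design effect: 2.05 × 197.62 = 405.13.
Adjust for 71% response: 405.13 / 0.71 = 570.60.
Round up → n = 571 per group.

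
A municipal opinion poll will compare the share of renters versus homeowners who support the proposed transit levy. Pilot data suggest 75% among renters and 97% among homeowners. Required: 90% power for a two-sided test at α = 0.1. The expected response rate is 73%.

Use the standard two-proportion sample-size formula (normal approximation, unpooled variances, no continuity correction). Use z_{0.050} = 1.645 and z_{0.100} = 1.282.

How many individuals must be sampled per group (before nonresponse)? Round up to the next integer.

n = (z_{α/2} + z_β)² · [p₁(1−p₁) + p₂(1−p₂)] / (p₁ − p₂)²
  = (1.645 + 1.282)² · (0.75·0.25 + 0.97·0.03) / (-0.22)²
  = (2.927)² · (0.1875 + 0.0291) / 0.0484
  = 8.5673 · 0.2166 / 0.0484
  = 38.34
Adjust for 73% response: 38.34 / 0.73 = 52.52.
Round up → n = 53 per group.

n = 53 per group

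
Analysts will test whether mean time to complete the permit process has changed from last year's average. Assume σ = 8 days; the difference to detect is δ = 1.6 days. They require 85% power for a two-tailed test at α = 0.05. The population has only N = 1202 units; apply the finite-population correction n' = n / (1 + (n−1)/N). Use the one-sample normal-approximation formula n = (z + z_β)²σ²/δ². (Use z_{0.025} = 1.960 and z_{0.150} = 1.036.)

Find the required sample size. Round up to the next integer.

n = (z_{α/2} + z_β)² · σ² / δ²
  = (1.960 + 1.036)² · 8² / 1.6²
  = 8.9760 · 64 / 2.56
  = 224.40
Finite-population correction (N = 1202): 224.40 / (1 + (224.40 − 1)/1202) = 189.23.
Round up → n = 190.

n = 190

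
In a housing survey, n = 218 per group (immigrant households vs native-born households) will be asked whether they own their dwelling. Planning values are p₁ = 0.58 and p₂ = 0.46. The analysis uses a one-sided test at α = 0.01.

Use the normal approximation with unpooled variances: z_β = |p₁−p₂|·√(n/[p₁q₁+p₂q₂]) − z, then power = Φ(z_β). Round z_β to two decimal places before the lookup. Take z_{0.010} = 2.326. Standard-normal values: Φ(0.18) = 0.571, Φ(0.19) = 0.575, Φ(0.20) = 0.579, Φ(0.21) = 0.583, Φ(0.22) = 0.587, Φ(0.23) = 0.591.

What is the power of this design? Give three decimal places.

z_β = |p₁−p₂|·√(n/[p₁q₁+p₂q₂]) − z_α
    = 0.12 · √(218/0.4920) − 2.326
    = 0.12 · 21.0497 − 2.326
    = 2.5260 − 2.326 = 0.2000 → 0.20
Power = Φ(0.20) = 0.579.

Power ≈ 0.579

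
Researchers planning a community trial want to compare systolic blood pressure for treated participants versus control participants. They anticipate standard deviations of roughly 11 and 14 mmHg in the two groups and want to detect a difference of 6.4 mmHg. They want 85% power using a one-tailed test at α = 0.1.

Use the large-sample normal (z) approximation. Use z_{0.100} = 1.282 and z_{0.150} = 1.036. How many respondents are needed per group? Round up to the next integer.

n = (z_α + z_β)² · (σ₁² + σ₂²) / δ²
  = (1.282 + 1.036)² · (11² + 14² = 317) / 6.4²
  = 5.3731 · 317 / 40.96
  = 41.58
Round up → n = 42 per group.

n = 42 per group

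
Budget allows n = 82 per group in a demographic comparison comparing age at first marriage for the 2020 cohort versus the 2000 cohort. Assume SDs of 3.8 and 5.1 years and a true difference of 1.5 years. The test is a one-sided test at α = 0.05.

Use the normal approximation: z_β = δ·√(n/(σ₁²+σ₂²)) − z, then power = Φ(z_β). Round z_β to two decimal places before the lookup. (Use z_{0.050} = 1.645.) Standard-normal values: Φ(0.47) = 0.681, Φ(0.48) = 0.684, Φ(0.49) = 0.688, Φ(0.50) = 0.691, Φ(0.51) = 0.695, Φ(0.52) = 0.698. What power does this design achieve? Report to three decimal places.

Power ≈ 0.688

z_β = δ·√(n/(σ₁²+σ₂²)) − z_α
    = 1.5 · √(82/40.45) − 1.645
    = 1.5 · 1.42380 − 1.645
    = 2.1357 − 1.645 = 0.4907 → 0.49
Power = Φ(0.49) = 0.688.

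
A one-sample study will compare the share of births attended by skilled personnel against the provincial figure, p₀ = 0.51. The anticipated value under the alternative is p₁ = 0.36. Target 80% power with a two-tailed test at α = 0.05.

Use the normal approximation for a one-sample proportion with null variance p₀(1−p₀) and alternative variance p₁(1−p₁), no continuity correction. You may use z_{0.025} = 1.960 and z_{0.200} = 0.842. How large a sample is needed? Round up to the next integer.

n = 86

n = [z_{α/2}·√(p₀q₀) + z_β·√(p₁q₁)]² / (p₁ − p₀)²
  = [1.960·√(0.51·0.49) + 0.842·√(0.36·0.64)]² / (-0.15)²
  = [1.960·0.4999 + 0.842·0.4800]² / 0.0225
  = [1.3840]² / 0.0225
  = 85.13
Round up → n = 86.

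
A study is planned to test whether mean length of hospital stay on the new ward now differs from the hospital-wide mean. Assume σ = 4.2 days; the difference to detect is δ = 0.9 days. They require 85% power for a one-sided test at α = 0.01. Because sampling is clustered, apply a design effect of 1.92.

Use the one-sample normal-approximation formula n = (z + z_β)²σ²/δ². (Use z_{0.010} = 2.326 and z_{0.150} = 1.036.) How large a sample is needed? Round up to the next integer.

n = 473

n = (z_α + z_β)² · σ² / δ²
  = (2.326 + 1.036)² · 4.2² / 0.9²
  = 11.3030 · 17.64 / 0.81
  = 246.16
Design effect: 1.92 × 246.16 = 472.62.
Round up → n = 473.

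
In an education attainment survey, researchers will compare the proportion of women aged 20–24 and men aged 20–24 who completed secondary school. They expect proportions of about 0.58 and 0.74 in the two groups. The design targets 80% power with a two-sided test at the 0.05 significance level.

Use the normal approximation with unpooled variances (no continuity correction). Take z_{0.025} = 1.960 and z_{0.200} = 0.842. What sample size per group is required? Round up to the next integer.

n = (z_{α/2} + z_β)² · [p₁(1−p₁) + p₂(1−p₂)] / (p₁ − p₂)²
  = (1.960 + 0.842)² · (0.58·0.42 + 0.74·0.26) / (-0.16)²
  = (2.802)² · (0.2436 + 0.1924) / 0.0256
  = 7.8512 · 0.4360 / 0.0256
  = 133.72
Round up → n = 134 per group.

n = 134 per group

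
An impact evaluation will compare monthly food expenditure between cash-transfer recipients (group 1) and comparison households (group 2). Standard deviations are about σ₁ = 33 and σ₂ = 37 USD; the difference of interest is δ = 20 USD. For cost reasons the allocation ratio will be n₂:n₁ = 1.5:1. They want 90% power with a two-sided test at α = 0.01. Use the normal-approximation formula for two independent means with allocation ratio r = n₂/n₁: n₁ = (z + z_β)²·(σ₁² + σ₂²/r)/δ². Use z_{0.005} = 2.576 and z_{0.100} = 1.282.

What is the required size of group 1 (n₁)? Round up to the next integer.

n₁ = 75

n₁ = (z_{α/2} + z_β)² · (σ₁² + σ₂²/r) / δ²
   = (2.576 + 1.282)² · (33² + 37²/1.5) / 20²
   = 14.8842 · (1089 + 912.6667) / 400
   = 14.8842 · 2001.7 / 400
   = 74.48
Round up → n₁ = 75; n₂ = r·n₁ = 1.5 × 75 = 113.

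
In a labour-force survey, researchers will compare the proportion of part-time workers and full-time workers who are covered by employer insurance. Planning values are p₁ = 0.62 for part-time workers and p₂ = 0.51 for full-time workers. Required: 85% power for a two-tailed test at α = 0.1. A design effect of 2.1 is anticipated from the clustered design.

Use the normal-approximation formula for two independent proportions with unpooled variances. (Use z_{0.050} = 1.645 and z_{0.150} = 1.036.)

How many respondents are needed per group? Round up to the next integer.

n = 606 per group

n = (z_{α/2} + z_β)² · [p₁(1−p₁) + p₂(1−p₂)] / (p₁ − p₂)²
  = (1.645 + 1.036)² · (0.62·0.38 + 0.51·0.49) / (0.11)²
  = (2.681)² · (0.2356 + 0.2499) / 0.0121
  = 7.1878 · 0.4855 / 0.0121
  = 288.40
Design effect: 2.1 × 288.40 = 605.64.
Round up → n = 606 per group.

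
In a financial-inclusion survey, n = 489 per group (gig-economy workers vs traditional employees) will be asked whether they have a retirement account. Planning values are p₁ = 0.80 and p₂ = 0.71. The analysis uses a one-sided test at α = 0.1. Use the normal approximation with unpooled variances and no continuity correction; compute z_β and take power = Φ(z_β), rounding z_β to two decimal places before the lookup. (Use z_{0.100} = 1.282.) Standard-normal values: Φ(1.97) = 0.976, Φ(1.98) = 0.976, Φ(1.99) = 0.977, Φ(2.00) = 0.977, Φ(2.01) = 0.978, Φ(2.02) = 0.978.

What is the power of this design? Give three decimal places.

z_β = |p₁−p₂|·√(n/[p₁q₁+p₂q₂]) − z_α
    = 0.09 · √(489/0.3659) − 1.282
    = 0.09 · 36.5572 − 1.282
    = 3.2902 − 1.282 = 2.0082 → 2.01
Power = Φ(2.01) = 0.978.

Power ≈ 0.978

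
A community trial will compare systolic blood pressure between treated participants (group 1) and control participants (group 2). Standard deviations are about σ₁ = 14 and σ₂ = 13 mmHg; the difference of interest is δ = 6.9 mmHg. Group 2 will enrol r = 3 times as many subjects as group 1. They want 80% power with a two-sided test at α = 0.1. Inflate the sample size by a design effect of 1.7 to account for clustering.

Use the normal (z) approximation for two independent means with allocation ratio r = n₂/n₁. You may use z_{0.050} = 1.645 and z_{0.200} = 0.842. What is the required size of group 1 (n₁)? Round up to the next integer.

n₁ = 56

n₁ = (z_{α/2} + z_β)² · (σ₁² + σ₂²/r) / δ²
   = (1.645 + 0.842)² · (14² + 13²/3) / 6.9²
   = 6.1852 · (196 + 56.3333) / 47.61
   = 6.1852 · 252.3333 / 47.61
   = 32.78
Design effect: 1.7 × 32.78 = 55.73.
Round up → n₁ = 56; n₂ = r·n₁ = 3 × 56 = 168.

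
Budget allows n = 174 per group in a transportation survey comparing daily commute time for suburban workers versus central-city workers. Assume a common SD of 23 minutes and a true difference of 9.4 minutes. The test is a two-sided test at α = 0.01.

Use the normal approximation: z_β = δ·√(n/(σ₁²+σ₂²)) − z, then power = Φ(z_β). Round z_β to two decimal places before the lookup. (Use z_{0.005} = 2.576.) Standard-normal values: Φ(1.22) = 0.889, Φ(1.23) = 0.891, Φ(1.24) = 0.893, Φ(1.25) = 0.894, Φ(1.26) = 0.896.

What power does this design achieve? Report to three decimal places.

z_β = δ·√(n/(σ₁²+σ₂²)) − z_{α/2}
    = 9.4 · √(174/1058) − 2.576
    = 9.4 · 0.40554 − 2.576
    = 3.8121 − 2.576 = 1.2361 → 1.24
Power = Φ(1.24) = 0.893.

Power ≈ 0.893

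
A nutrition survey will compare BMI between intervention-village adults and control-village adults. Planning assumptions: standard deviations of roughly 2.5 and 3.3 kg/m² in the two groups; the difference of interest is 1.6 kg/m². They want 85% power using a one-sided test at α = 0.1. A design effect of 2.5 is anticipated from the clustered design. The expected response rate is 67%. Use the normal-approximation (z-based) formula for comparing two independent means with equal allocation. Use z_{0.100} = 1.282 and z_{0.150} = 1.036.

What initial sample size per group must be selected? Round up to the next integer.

n = 135 per group

n = (z_α + z_β)² · (σ₁² + σ₂²) / δ²
  = (1.282 + 1.036)² · (2.5² + 3.3² = 17.14) / 1.6²
  = 5.3731 · 17.14 / 2.56
  = 35.97
Design effect: 2.5 × 35.97 = 89.94.
Adjust for 67% response: 89.94 / 0.67 = 134.23.
Round up → n = 135 per group.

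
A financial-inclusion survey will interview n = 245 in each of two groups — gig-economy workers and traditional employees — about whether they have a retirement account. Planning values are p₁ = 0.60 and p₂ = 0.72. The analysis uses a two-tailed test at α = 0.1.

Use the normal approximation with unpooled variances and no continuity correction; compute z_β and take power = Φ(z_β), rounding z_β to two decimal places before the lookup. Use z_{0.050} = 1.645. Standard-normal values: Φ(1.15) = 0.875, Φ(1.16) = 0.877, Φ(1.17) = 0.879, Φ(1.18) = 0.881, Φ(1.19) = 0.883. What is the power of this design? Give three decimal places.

z_β = |p₁−p₂|·√(n/[p₁q₁+p₂q₂]) − z_{α/2}
    = 0.12 · √(245/0.4416) − 1.645
    = 0.12 · 23.5542 − 1.645
    = 2.8265 − 1.645 = 1.1815 → 1.18
Power = Φ(1.18) = 0.881.

Power ≈ 0.881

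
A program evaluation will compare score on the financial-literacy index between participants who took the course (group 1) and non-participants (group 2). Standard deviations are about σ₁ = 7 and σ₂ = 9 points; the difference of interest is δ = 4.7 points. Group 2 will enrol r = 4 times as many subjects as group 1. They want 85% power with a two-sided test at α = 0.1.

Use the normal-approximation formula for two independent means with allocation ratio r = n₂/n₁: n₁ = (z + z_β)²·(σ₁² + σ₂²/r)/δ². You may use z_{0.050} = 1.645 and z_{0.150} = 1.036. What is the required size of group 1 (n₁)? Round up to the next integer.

n₁ = (z_{α/2} + z_β)² · (σ₁² + σ₂²/r) / δ²
   = (1.645 + 1.036)² · (7² + 9²/4) / 4.7²
   = 7.1878 · (49 + 20.25) / 22.09
   = 7.1878 · 69.25 / 22.09
   = 22.53
Round up → n₁ = 23; n₂ = r·n₁ = 4 × 23 = 92.

n₁ = 23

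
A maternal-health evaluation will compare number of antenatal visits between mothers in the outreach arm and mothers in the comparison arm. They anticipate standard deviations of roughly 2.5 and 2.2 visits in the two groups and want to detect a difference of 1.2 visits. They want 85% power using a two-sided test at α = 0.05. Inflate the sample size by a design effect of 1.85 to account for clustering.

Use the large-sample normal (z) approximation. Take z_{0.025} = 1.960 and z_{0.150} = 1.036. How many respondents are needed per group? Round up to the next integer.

n = (z_{α/2} + z_β)² · (σ₁² + σ₂²) / δ²
  = (1.960 + 1.036)² · (2.5² + 2.2² = 11.09) / 1.2²
  = 8.9760 · 11.09 / 1.44
  = 69.13
Design effect: 1.85 × 69.13 = 127.89.
Round up → n = 128 per group.

n = 128 per group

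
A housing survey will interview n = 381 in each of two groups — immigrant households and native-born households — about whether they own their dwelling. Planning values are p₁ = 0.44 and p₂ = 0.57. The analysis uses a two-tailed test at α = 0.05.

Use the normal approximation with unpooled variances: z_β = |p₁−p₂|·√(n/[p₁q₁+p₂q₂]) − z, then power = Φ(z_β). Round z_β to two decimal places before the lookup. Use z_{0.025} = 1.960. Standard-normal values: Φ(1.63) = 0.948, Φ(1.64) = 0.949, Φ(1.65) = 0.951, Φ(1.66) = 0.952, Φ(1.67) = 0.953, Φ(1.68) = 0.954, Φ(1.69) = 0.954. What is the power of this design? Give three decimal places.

z_β = |p₁−p₂|·√(n/[p₁q₁+p₂q₂]) − z_{α/2}
    = 0.13 · √(381/0.4915) − 1.960
    = 0.13 · 27.8420 − 1.960
    = 3.6195 − 1.960 = 1.6595 → 1.66
Power = Φ(1.66) = 0.952.

Power ≈ 0.952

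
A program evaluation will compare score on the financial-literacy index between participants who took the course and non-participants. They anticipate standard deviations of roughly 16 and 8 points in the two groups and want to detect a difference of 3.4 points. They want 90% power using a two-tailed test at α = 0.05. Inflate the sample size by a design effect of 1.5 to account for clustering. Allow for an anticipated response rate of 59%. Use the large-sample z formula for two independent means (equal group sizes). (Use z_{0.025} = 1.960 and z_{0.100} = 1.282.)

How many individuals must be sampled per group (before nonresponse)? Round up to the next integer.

n = (z_{α/2} + z_β)² · (σ₁² + σ₂²) / δ²
  = (1.960 + 1.282)² · (16² + 8² = 320) / 3.4²
  = 10.5106 · 320 / 11.56
  = 290.95
Design effect: 1.5 × 290.95 = 436.42.
Adjust for 59% response: 436.42 / 0.59 = 739.70.
Round up → n = 740 per group.

n = 740 per group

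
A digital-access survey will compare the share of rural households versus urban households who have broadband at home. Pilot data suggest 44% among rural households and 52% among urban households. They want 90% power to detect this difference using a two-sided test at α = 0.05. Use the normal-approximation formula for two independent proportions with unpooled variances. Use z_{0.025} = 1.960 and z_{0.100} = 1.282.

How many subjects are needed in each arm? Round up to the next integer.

n = 815 per group

n = (z_{α/2} + z_β)² · [p₁(1−p₁) + p₂(1−p₂)] / (p₁ − p₂)²
  = (1.960 + 1.282)² · (0.44·0.56 + 0.52·0.48) / (-0.08)²
  = (3.242)² · (0.2464 + 0.2496) / 0.0064
  = 10.5106 · 0.4960 / 0.0064
  = 814.57
Round up → n = 815 per group.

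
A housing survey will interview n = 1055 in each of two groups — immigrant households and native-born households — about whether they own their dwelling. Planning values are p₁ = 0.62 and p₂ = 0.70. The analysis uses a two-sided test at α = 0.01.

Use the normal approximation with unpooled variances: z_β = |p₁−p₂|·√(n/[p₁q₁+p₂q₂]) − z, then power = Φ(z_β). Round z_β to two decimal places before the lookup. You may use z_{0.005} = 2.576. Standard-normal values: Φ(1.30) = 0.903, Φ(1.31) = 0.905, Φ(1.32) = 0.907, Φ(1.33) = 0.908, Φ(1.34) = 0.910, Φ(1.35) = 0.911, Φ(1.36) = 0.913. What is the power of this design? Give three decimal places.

z_β = |p₁−p₂|·√(n/[p₁q₁+p₂q₂]) − z_{α/2}
    = 0.08 · √(1055/0.4456) − 2.576
    = 0.08 · 48.6579 − 2.576
    = 3.8926 − 2.576 = 1.3166 → 1.32
Power = Φ(1.32) = 0.907.

Power ≈ 0.907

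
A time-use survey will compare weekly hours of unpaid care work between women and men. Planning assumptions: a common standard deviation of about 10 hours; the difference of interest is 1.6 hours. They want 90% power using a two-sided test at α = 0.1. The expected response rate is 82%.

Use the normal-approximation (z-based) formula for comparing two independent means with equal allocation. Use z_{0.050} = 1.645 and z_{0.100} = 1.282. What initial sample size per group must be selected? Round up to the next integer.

n = 817 per group

n = (z_{α/2} + z_β)² · (σ₁² + σ₂²) / δ²
  = (1.645 + 1.282)² · (2·10² = 200) / 1.6²
  = 8.5673 · 200 / 2.56
  = 669.32
Adjust for 82% response: 669.32 / 0.82 = 816.25.
Round up → n = 817 per group.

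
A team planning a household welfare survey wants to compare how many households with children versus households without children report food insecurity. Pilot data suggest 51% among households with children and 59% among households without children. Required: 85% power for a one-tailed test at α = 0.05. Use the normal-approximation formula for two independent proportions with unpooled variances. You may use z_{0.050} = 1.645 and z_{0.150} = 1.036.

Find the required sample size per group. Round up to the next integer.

n = 553 per group

n = (z_α + z_β)² · [p₁(1−p₁) + p₂(1−p₂)] / (p₁ − p₂)²
  = (1.645 + 1.036)² · (0.51·0.49 + 0.59·0.41) / (-0.08)²
  = (2.681)² · (0.2499 + 0.2419) / 0.0064
  = 7.1878 · 0.4918 / 0.0064
  = 552.33
Round up → n = 553 per group.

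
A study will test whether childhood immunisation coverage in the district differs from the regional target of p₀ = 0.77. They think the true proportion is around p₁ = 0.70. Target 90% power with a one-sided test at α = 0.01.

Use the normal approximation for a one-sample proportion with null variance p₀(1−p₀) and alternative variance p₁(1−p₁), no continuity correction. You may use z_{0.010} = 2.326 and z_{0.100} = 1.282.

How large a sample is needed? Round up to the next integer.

n = 501

n = [z_α·√(p₀q₀) + z_β·√(p₁q₁)]² / (p₁ − p₀)²
  = [2.326·√(0.77·0.23) + 1.282·√(0.70·0.30)]² / (-0.07)²
  = [2.326·0.4208 + 1.282·0.4583]² / 0.0049
  = [1.5663]² / 0.0049
  = 500.70
Round up → n = 501.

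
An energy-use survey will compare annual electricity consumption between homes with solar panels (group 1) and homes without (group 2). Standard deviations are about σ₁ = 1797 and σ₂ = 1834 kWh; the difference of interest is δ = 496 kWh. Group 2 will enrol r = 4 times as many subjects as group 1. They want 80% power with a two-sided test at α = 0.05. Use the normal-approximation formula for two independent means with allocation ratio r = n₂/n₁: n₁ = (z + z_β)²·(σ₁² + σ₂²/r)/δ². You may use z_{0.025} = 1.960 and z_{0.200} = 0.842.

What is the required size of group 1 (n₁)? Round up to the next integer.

n₁ = (z_{α/2} + z_β)² · (σ₁² + σ₂²/r) / δ²
   = (1.960 + 0.842)² · (1797² + 1834²/4) / 496²
   = 7.8512 · (3229209 + 840889) / 246016
   = 7.8512 · 4070098 / 246016
   = 129.89
Round up → n₁ = 130; n₂ = r·n₁ = 4 × 130 = 520.

n₁ = 130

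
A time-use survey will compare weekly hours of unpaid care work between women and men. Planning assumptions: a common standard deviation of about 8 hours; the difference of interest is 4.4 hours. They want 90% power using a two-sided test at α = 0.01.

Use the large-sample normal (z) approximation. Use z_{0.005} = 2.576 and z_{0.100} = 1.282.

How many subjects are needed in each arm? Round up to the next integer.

n = 99 per group

n = (z_{α/2} + z_β)² · (σ₁² + σ₂²) / δ²
  = (2.576 + 1.282)² · (2·8² = 128) / 4.4²
  = 14.8842 · 128 / 19.36
  = 98.41
Round up → n = 99 per group.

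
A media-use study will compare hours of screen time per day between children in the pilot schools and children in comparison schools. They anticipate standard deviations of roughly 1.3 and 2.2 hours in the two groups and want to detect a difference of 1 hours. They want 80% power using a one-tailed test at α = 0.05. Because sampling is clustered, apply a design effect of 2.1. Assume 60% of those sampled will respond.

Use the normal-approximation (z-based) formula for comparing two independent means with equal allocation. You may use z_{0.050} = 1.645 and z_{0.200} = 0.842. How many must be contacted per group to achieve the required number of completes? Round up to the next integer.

n = (z_α + z_β)² · (σ₁² + σ₂²) / δ²
  = (1.645 + 0.842)² · (1.3² + 2.2² = 6.53) / 1²
  = 6.1852 · 6.53 / 1
  = 40.39
Design effect: 2.1 × 40.39 = 84.82.
Adjust for 60% response: 84.82 / 0.60 = 141.36.
Round up → n = 142 per group.

n = 142 per group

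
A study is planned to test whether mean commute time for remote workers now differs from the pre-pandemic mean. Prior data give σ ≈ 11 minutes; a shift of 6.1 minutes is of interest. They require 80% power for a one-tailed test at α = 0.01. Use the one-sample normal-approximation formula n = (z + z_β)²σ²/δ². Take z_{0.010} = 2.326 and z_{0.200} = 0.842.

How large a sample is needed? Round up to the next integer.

n = 33

n = (z_α + z_β)² · σ² / δ²
  = (2.326 + 0.842)² · 11² / 6.1²
  = 10.0362 · 121 / 37.21
  = 32.64
Round up → n = 33.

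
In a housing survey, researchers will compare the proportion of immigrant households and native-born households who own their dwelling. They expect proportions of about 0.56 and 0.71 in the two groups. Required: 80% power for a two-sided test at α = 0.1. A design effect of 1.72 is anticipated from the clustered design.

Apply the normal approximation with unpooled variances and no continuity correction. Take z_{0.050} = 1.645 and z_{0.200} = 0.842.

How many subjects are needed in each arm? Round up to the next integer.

n = (z_{α/2} + z_β)² · [p₁(1−p₁) + p₂(1−p₂)] / (p₁ − p₂)²
  = (1.645 + 0.842)² · (0.56·0.44 + 0.71·0.29) / (-0.15)²
  = (2.487)² · (0.2464 + 0.2059) / 0.0225
  = 6.1852 · 0.4523 / 0.0225
  = 124.34
Design effect: 1.72 × 124.34 = 213.86.
Round up → n = 214 per group.

n = 214 per group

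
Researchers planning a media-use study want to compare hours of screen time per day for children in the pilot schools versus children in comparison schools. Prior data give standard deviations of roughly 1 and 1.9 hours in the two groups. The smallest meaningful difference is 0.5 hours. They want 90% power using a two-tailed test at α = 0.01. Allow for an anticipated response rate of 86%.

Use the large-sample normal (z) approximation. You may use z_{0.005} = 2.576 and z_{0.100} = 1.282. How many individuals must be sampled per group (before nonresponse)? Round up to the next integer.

n = 320 per group

n = (z_{α/2} + z_β)² · (σ₁² + σ₂²) / δ²
  = (2.576 + 1.282)² · (1² + 1.9² = 4.61) / 0.5²
  = 14.8842 · 4.61 / 0.25
  = 274.46
Adjust for 86% response: 274.46 / 0.86 = 319.14.
Round up → n = 320 per group.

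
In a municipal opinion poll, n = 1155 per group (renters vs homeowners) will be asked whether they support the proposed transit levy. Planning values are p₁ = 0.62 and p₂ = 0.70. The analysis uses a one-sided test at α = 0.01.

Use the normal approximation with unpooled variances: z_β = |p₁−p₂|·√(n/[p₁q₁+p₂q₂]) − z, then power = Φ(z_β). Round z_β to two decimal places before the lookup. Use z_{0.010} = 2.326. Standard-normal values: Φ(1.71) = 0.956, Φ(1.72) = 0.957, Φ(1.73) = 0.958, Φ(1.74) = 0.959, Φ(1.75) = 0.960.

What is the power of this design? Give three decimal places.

Power ≈ 0.960

z_β = |p₁−p₂|·√(n/[p₁q₁+p₂q₂]) − z_α
    = 0.08 · √(1155/0.4456) − 2.326
    = 0.08 · 50.9118 − 2.326
    = 4.0729 − 2.326 = 1.7469 → 1.75
Power = Φ(1.75) = 0.960.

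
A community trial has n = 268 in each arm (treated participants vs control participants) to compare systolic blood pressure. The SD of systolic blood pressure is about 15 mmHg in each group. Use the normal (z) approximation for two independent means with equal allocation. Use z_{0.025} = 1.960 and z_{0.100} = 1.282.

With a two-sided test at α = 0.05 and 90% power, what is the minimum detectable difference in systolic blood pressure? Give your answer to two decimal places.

δ = (z_{α/2} + z_β) · √((σ₁²+σ₂²)/n)
  = (1.960 + 1.282) · √(450/268)
  = 3.242 · √1.6791
  = 3.242 · 1.2958
  = 4.2010

Minimum detectable difference ≈ 4.20 mmHg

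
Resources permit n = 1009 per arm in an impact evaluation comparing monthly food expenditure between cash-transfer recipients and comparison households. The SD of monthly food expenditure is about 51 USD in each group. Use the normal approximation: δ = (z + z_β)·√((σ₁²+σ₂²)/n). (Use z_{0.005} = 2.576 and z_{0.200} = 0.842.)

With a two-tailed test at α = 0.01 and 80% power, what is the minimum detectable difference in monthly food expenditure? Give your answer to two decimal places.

δ = (z_{α/2} + z_β) · √((σ₁²+σ₂²)/n)
  = (2.576 + 0.842) · √(5202/1009)
  = 3.418 · √5.1556
  = 3.418 · 2.2706
  = 7.7609

Minimum detectable difference ≈ 7.76 USD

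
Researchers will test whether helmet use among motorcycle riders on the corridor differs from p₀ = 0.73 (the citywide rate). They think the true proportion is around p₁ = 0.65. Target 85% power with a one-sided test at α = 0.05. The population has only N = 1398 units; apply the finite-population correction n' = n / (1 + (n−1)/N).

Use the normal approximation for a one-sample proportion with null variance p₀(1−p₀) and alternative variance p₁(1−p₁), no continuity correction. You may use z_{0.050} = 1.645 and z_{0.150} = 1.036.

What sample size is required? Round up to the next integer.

n = 201

n = [z_α·√(p₀q₀) + z_β·√(p₁q₁)]² / (p₁ − p₀)²
  = [1.645·√(0.73·0.27) + 1.036·√(0.65·0.35)]² / (-0.08)²
  = [1.645·0.4440 + 1.036·0.4770]² / 0.0064
  = [1.2245]² / 0.0064
  = 234.26
Finite-population correction (N = 1398): 234.26 / (1 + (234.26 − 1)/1398) = 200.76.
Round up → n = 201.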